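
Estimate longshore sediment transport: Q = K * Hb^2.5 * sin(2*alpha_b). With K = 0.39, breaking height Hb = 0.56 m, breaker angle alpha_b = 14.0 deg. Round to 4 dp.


Q = K * Hb^2.5 * sin(2 * alpha_b)
Hb^2.5 = 0.56^2.5 = 0.234677
sin(2 * 14.0) = sin(28.0) = 0.469472
Q = 0.39 * 0.234677 * 0.469472
Q = 0.0430 m^3/s

0.0430


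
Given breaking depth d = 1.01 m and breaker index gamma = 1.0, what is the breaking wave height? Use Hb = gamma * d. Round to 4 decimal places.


Hb = gamma * d
Hb = 1.0 * 1.01
Hb = 1.0100 m

1.0100


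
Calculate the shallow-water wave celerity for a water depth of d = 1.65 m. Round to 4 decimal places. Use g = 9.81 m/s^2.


Using the shallow-water approximation:
C = sqrt(g * d) = sqrt(9.81 * 1.65)
C = sqrt(16.1865)
C = 4.0232 m/s

4.0232


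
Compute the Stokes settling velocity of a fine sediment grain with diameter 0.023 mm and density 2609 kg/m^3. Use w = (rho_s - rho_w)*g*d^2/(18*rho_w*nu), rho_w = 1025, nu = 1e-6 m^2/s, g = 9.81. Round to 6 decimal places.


w = (rho_s - rho_w) * g * d^2 / (18 * rho_w * nu)
d = 0.023 mm = 0.000023 m
rho_s - rho_w = 2609 - 1025 = 1584
Numerator = 1584 * 9.81 * (0.000023)^2 = 0.000008220152
Denominator = 18 * 1025 * 1e-6 = 0.018450
w = 0.000446 m/s

0.000446


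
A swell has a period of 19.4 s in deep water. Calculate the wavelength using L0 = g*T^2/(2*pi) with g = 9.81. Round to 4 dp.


L0 = g * T^2 / (2 * pi)
L0 = 9.81 * 19.4^2 / (2 * pi)
L0 = 9.81 * 376.3600 / 6.28319
L0 = 3692.0916 / 6.28319
L0 = 587.6146 m

587.6146


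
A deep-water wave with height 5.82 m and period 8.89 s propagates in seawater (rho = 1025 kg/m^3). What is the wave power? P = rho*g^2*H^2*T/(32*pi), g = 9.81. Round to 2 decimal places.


P = rho * g^2 * H^2 * T / (32 * pi)
P = 1025 * 9.81^2 * 5.82^2 * 8.89 / (32 * pi)
P = 1025 * 96.2361 * 33.8724 * 8.89 / 100.53096
P = 295467.53 W/m

295467.53


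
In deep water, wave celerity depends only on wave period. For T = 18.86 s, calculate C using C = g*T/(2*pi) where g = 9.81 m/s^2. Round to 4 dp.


We use the deep-water celerity formula:
C = g * T / (2 * pi)
C = 9.81 * 18.86 / (2 * 3.14159...)
C = 185.016600 / 6.283185
C = 29.4463 m/s

29.4463


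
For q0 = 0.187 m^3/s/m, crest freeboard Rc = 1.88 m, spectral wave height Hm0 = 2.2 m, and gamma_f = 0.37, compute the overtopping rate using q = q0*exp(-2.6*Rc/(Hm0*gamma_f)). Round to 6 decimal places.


q = q0 * exp(-2.6 * Rc / (Hm0 * gamma_f))
Exponent = -2.6 * 1.88 / (2.2 * 0.37)
= -2.6 * 1.88 / 0.8140
= -6.004914
exp(-6.004914) = 0.002467
q = 0.187 * 0.002467
q = 0.000461 m^3/s/m

0.000461


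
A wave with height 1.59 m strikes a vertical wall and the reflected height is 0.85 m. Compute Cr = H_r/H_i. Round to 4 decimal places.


Cr = H_r / H_i
Cr = 0.85 / 1.59
Cr = 0.5346

0.5346


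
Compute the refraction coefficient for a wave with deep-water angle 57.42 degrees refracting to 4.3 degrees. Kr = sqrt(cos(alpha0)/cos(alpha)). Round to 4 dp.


Kr = sqrt(cos(alpha0) / cos(alpha))
cos(57.42) = 0.538477
cos(4.3) = 0.997185
Kr = sqrt(0.538477 / 0.997185)
Kr = sqrt(0.539997)
Kr = 0.7348

0.7348


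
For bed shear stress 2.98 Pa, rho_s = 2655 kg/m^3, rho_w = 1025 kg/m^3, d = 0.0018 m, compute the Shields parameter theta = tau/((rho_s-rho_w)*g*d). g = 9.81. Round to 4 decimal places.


theta = tau / ((rho_s - rho_w) * g * d)
rho_s - rho_w = 2655 - 1025 = 1630
Denominator = 1630 * 9.81 * 0.0018 = 28.782540
theta = 2.98 / 28.782540
theta = 0.1035

0.1035


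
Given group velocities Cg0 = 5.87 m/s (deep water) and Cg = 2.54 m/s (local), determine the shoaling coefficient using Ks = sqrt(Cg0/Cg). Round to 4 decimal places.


Ks = sqrt(Cg0 / Cg)
Ks = sqrt(5.87 / 2.54)
Ks = sqrt(2.3110)
Ks = 1.5202

1.5202


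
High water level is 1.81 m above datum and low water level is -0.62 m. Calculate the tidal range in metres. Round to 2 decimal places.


Tidal range = High water - Low water
Tidal range = 1.81 - (-0.62)
Tidal range = 2.43 m

2.43


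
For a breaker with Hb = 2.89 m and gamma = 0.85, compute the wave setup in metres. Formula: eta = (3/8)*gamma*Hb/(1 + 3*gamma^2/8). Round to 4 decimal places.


eta = (3/8) * gamma * Hb / (1 + 3*gamma^2/8)
Numerator = (3/8) * 0.85 * 2.89 = 0.921187
Denominator = 1 + 3*0.85^2/8 = 1 + 0.270938 = 1.270938
eta = 0.921187 / 1.270938
eta = 0.7248 m

0.7248


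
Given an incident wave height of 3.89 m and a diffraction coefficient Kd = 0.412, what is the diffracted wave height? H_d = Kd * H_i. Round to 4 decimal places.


H_d = Kd * H_i
H_d = 0.412 * 3.89
H_d = 1.6027 m

1.6027


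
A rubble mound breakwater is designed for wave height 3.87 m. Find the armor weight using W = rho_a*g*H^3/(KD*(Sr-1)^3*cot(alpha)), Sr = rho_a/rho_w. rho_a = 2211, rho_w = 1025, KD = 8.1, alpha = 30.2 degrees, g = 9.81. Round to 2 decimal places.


Sr = rho_a / rho_w = 2211 / 1025 = 2.157073
(Sr - 1) = 1.157073
(Sr - 1)^3 = 1.549111
cot(30.2) = 1 / tan(30.2) = 1 / 0.582014 = 1.718172
Numerator = 2211 * 9.81 * 3.87^3 = 1257160.2626
Denominator = 8.1 * 1.549111 * 1.718172 = 21.559274
W = 1257160.2626 / 21.559274
W = 58311.81 N

58311.81


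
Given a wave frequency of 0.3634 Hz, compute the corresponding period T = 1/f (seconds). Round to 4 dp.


T = 1 / f
T = 1 / 0.3634
T = 2.7518 s

2.7518


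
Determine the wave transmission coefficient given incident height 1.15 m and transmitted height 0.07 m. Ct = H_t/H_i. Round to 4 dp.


Ct = H_t / H_i
Ct = 0.07 / 1.15
Ct = 0.0609

0.0609


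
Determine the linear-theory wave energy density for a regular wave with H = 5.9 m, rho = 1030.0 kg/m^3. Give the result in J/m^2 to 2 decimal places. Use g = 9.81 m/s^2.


E = (1/8) * rho * g * H^2
E = (1/8) * 1030.0 * 9.81 * 5.9^2
E = 0.125 * 1030.0 * 9.81 * 34.8100
E = 43966.34 J/m^2

43966.34


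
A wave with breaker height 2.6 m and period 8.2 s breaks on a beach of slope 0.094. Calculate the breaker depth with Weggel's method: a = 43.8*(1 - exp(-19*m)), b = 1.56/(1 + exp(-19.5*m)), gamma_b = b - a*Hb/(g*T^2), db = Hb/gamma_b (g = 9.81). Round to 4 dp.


a = 43.8 * (1 - exp(-19 * m))
exp(-19 * 0.094) = exp(-1.7860) = 0.167629
a = 43.8 * (1 - 0.167629) = 36.457835
b = 1.56 / (1 + exp(-19.5 * m))
exp(-19.5 * 0.094) = exp(-1.8330) = 0.159933
b = 1.56 / (1 + 0.159933) = 1.344905
Hb / (g * T^2) = 2.6 / (9.81 * 8.2^2) = 2.6 / 659.6244 = 0.00394164
gamma_b = b - a * Hb/(g*T^2) = 1.344905 - 36.457835 * 0.00394164 = 1.201202
db = Hb / gamma_b = 2.6 / 1.201202
db = 2.1645 m

2.1645


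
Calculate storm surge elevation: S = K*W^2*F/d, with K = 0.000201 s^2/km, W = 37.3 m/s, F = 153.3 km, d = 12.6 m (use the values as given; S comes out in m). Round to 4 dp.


S = K * W^2 * F / d
W^2 = 37.3^2 = 1391.29
S = 0.000201 * 1391.29 * 153.3 / 12.6
Numerator = 0.000201 * 1391.29 * 153.3 = 42.870236
S = 42.870236 / 12.6 = 3.4024 m

3.4024


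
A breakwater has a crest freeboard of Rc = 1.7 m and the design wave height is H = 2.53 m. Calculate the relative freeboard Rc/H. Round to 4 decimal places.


Relative freeboard = Rc / H
= 1.7 / 2.53
= 0.6719

0.6719


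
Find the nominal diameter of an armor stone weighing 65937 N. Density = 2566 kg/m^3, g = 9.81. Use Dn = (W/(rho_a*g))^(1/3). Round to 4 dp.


V = W / (rho_a * g)
V = 65937 / (2566 * 9.81)
V = 65937 / 25172.46
V = 2.619410 m^3
Dn = V^(1/3) = 2.619410^(1/3)
Dn = 1.3785 m

1.3785


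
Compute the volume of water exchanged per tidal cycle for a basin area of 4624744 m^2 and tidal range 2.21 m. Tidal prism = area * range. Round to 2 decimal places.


Tidal prism = Area * Tidal range
P = 4624744 * 2.21
P = 10220684.24 m^3

10220684.24


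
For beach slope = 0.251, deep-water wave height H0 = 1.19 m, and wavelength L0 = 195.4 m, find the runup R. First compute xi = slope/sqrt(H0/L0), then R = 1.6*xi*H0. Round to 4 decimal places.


xi = slope / sqrt(H0/L0)
H0/L0 = 1.19/195.4 = 0.006090
sqrt(0.006090) = 0.078039
xi = 0.251 / 0.078039 = 3.216344
R = 1.6 * xi * H0 = 1.6 * 3.216344 * 1.19
R = 6.1239 m

6.1239


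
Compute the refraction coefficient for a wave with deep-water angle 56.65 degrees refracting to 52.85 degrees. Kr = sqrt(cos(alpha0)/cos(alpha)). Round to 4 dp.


Kr = sqrt(cos(alpha0) / cos(alpha))
cos(56.65) = 0.549752
cos(52.85) = 0.603904
Kr = sqrt(0.549752 / 0.603904)
Kr = sqrt(0.910330)
Kr = 0.9541

0.9541


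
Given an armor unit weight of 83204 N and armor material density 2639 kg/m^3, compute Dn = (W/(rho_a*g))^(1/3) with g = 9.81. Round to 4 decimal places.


V = W / (rho_a * g)
V = 83204 / (2639 * 9.81)
V = 83204 / 25888.59
V = 3.213926 m^3
Dn = V^(1/3) = 3.213926^(1/3)
Dn = 1.4757 m

1.4757


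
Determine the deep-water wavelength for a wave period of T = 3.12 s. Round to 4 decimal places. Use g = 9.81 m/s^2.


L0 = g * T^2 / (2 * pi)
L0 = 9.81 * 3.12^2 / (2 * pi)
L0 = 9.81 * 9.7344 / 6.28319
L0 = 95.4945 / 6.28319
L0 = 15.1984 m

15.1984


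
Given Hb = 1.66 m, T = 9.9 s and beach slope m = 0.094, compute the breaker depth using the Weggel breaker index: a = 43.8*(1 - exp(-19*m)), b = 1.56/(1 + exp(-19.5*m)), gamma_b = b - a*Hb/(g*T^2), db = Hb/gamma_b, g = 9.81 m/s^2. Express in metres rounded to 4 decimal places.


a = 43.8 * (1 - exp(-19 * m))
exp(-19 * 0.094) = exp(-1.7860) = 0.167629
a = 43.8 * (1 - 0.167629) = 36.457835
b = 1.56 / (1 + exp(-19.5 * m))
exp(-19.5 * 0.094) = exp(-1.8330) = 0.159933
b = 1.56 / (1 + 0.159933) = 1.344905
Hb / (g * T^2) = 1.66 / (9.81 * 9.9^2) = 1.66 / 961.4781 = 0.00172651
gamma_b = b - a * Hb/(g*T^2) = 1.344905 - 36.457835 * 0.00172651 = 1.281960
db = Hb / gamma_b = 1.66 / 1.281960
db = 1.2949 m

1.2949


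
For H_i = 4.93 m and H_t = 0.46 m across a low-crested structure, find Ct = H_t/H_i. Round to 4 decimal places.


Ct = H_t / H_i
Ct = 0.46 / 4.93
Ct = 0.0933

0.0933


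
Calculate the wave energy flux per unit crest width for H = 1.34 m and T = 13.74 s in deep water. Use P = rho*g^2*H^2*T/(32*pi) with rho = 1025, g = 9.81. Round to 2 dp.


P = rho * g^2 * H^2 * T / (32 * pi)
P = 1025 * 9.81^2 * 1.34^2 * 13.74 / (32 * pi)
P = 1025 * 96.2361 * 1.7956 * 13.74 / 100.53096
P = 24207.97 W/m

24207.97


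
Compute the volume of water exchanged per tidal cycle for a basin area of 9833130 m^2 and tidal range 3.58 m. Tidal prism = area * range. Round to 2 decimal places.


Tidal prism = Area * Tidal range
P = 9833130 * 3.58
P = 35202605.40 m^3

35202605.40


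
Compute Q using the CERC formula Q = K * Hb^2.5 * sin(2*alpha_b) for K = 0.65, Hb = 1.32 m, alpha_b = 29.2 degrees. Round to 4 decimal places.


Q = K * Hb^2.5 * sin(2 * alpha_b)
Hb^2.5 = 1.32^2.5 = 2.001865
sin(2 * 29.2) = sin(58.4) = 0.851727
Q = 0.65 * 2.001865 * 0.851727
Q = 1.1083 m^3/s

1.1083


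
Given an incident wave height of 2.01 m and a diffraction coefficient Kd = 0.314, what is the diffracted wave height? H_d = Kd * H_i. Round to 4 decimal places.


H_d = Kd * H_i
H_d = 0.314 * 2.01
H_d = 0.6311 m

0.6311


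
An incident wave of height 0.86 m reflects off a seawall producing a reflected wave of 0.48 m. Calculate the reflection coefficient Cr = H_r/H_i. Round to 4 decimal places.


Cr = H_r / H_i
Cr = 0.48 / 0.86
Cr = 0.5581

0.5581


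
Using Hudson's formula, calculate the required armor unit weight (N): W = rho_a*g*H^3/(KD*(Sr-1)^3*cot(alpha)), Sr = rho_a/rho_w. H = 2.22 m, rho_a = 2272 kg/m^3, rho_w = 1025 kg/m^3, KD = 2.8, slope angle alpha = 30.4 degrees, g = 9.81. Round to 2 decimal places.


Sr = rho_a / rho_w = 2272 / 1025 = 2.216585
(Sr - 1) = 1.216585
(Sr - 1)^3 = 1.800644
cot(30.4) = 1 / tan(30.4) = 1 / 0.586697 = 1.704459
Numerator = 2272 * 9.81 * 2.22^3 = 243857.5790
Denominator = 2.8 * 1.800644 * 1.704459 = 8.593544
W = 243857.5790 / 8.593544
W = 28376.84 N

28376.84


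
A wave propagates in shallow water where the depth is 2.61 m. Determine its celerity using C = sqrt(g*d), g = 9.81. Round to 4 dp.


Using the shallow-water approximation:
C = sqrt(g * d) = sqrt(9.81 * 2.61)
C = sqrt(25.6041)
C = 5.0600 m/s

5.0600


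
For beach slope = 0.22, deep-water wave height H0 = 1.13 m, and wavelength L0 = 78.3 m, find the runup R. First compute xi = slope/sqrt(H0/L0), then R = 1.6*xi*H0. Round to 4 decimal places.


xi = slope / sqrt(H0/L0)
H0/L0 = 1.13/78.3 = 0.014432
sqrt(0.014432) = 0.120132
xi = 0.22 / 0.120132 = 1.831320
R = 1.6 * xi * H0 = 1.6 * 1.831320 * 1.13
R = 3.3110 m

3.3110


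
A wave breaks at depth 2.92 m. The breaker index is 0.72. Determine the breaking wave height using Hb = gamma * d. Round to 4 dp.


Hb = gamma * d
Hb = 0.72 * 2.92
Hb = 2.1024 m

2.1024


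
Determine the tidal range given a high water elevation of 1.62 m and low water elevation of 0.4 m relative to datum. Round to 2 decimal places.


Tidal range = High water - Low water
Tidal range = 1.62 - (0.4)
Tidal range = 1.22 m

1.22


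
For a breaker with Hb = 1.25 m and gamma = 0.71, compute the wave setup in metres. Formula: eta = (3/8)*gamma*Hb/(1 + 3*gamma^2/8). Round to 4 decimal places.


eta = (3/8) * gamma * Hb / (1 + 3*gamma^2/8)
Numerator = (3/8) * 0.71 * 1.25 = 0.332812
Denominator = 1 + 3*0.71^2/8 = 1 + 0.189038 = 1.189038
eta = 0.332812 / 1.189038
eta = 0.2799 m

0.2799


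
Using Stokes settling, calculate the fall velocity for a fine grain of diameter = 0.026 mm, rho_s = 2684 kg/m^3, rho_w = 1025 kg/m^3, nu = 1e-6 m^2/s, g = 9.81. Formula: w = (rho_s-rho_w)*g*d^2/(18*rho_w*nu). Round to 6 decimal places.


w = (rho_s - rho_w) * g * d^2 / (18 * rho_w * nu)
d = 0.026 mm = 0.000026 m
rho_s - rho_w = 2684 - 1025 = 1659
Numerator = 1659 * 9.81 * (0.000026)^2 = 0.000011001758
Denominator = 18 * 1025 * 1e-6 = 0.018450
w = 0.000596 m/s

0.000596


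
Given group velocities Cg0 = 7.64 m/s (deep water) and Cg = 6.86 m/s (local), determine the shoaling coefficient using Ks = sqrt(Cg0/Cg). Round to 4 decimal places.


Ks = sqrt(Cg0 / Cg)
Ks = sqrt(7.64 / 6.86)
Ks = sqrt(1.1137)
Ks = 1.0553

1.0553


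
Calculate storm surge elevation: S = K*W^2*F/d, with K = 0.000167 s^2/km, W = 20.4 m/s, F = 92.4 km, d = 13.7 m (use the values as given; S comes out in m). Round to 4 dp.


S = K * W^2 * F / d
W^2 = 20.4^2 = 416.16
S = 0.000167 * 416.16 * 92.4 / 13.7
Numerator = 0.000167 * 416.16 * 92.4 = 6.421682
S = 6.421682 / 13.7 = 0.4687 m

0.4687


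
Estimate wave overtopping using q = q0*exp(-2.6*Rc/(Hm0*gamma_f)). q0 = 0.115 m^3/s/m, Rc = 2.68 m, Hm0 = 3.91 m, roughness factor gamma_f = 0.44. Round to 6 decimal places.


q = q0 * exp(-2.6 * Rc / (Hm0 * gamma_f))
Exponent = -2.6 * 2.68 / (3.91 * 0.44)
= -2.6 * 2.68 / 1.7204
= -4.050221
exp(-4.050221) = 0.017419
q = 0.115 * 0.017419
q = 0.002003 m^3/s/m

0.002003


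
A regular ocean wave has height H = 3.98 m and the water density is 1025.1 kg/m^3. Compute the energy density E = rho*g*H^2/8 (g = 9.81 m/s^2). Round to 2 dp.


E = (1/8) * rho * g * H^2
E = (1/8) * 1025.1 * 9.81 * 3.98^2
E = 0.125 * 1025.1 * 9.81 * 15.8404
E = 19911.84 J/m^2

19911.84


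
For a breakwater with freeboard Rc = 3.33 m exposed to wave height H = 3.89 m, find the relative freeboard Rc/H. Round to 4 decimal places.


Relative freeboard = Rc / H
= 3.33 / 3.89
= 0.8560

0.8560


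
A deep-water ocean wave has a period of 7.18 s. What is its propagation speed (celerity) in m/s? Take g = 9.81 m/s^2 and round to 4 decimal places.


We use the deep-water celerity formula:
C = g * T / (2 * pi)
C = 9.81 * 7.18 / (2 * 3.14159...)
C = 70.435800 / 6.283185
C = 11.2102 m/s

11.2102


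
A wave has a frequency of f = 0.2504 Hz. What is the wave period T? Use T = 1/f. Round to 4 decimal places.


T = 1 / f
T = 1 / 0.2504
T = 3.9936 s

3.9936


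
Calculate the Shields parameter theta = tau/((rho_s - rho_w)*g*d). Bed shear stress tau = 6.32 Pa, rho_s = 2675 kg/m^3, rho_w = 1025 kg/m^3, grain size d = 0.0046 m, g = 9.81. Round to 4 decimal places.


theta = tau / ((rho_s - rho_w) * g * d)
rho_s - rho_w = 2675 - 1025 = 1650
Denominator = 1650 * 9.81 * 0.0046 = 74.457900
theta = 6.32 / 74.457900
theta = 0.0849

0.0849


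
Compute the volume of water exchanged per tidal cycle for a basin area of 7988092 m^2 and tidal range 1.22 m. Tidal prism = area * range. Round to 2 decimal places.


Tidal prism = Area * Tidal range
P = 7988092 * 1.22
P = 9745472.24 m^3

9745472.24


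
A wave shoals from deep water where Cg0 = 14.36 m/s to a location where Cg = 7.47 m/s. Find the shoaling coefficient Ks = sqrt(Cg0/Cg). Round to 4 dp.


Ks = sqrt(Cg0 / Cg)
Ks = sqrt(14.36 / 7.47)
Ks = sqrt(1.9224)
Ks = 1.3865

1.3865


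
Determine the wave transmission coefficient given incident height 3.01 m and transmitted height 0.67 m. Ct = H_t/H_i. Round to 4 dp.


Ct = H_t / H_i
Ct = 0.67 / 3.01
Ct = 0.2226

0.2226


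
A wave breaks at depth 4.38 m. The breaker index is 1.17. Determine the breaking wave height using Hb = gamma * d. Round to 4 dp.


Hb = gamma * d
Hb = 1.17 * 4.38
Hb = 5.1246 m

5.1246


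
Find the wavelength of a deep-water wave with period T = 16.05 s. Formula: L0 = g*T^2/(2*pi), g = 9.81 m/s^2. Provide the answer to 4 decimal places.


L0 = g * T^2 / (2 * pi)
L0 = 9.81 * 16.05^2 / (2 * pi)
L0 = 9.81 * 257.6025 / 6.28319
L0 = 2527.0805 / 6.28319
L0 = 402.1974 m

402.1974


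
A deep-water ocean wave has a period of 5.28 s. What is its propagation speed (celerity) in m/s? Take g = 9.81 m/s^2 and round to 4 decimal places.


We use the deep-water celerity formula:
C = g * T / (2 * pi)
C = 9.81 * 5.28 / (2 * 3.14159...)
C = 51.796800 / 6.283185
C = 8.2437 m/s

8.2437


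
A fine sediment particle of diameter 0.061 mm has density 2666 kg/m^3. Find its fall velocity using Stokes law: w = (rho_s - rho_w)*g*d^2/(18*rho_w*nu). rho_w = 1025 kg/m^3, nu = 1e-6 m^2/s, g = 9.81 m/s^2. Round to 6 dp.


w = (rho_s - rho_w) * g * d^2 / (18 * rho_w * nu)
d = 0.061 mm = 0.000061 m
rho_s - rho_w = 2666 - 1025 = 1641
Numerator = 1641 * 9.81 * (0.000061)^2 = 0.000059901439
Denominator = 18 * 1025 * 1e-6 = 0.018450
w = 0.003247 m/s

0.003247


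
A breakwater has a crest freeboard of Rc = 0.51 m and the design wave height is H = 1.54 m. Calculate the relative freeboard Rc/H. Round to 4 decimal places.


Relative freeboard = Rc / H
= 0.51 / 1.54
= 0.3312

0.3312


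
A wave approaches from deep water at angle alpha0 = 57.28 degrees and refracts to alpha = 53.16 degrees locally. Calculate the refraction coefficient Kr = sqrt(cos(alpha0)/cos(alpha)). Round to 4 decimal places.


Kr = sqrt(cos(alpha0) / cos(alpha))
cos(57.28) = 0.540534
cos(53.16) = 0.599582
Kr = sqrt(0.540534 / 0.599582)
Kr = sqrt(0.901517)
Kr = 0.9495

0.9495


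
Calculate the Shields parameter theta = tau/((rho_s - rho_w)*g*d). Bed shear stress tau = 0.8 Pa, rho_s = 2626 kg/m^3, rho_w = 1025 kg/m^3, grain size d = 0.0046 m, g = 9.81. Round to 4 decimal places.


theta = tau / ((rho_s - rho_w) * g * d)
rho_s - rho_w = 2626 - 1025 = 1601
Denominator = 1601 * 9.81 * 0.0046 = 72.246726
theta = 0.8 / 72.246726
theta = 0.0111

0.0111


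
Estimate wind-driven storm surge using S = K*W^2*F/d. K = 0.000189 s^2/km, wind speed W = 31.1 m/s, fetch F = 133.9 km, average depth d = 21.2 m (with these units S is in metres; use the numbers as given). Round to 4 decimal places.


S = K * W^2 * F / d
W^2 = 31.1^2 = 967.21
S = 0.000189 * 967.21 * 133.9 / 21.2
Numerator = 0.000189 * 967.21 * 133.9 = 24.477280
S = 24.477280 / 21.2 = 1.1546 m

1.1546


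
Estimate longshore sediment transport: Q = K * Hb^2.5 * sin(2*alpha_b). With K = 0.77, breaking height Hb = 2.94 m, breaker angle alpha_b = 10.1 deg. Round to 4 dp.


Q = K * Hb^2.5 * sin(2 * alpha_b)
Hb^2.5 = 2.94^2.5 = 14.820687
sin(2 * 10.1) = sin(20.2) = 0.345298
Q = 0.77 * 14.820687 * 0.345298
Q = 3.9405 m^3/s

3.9405


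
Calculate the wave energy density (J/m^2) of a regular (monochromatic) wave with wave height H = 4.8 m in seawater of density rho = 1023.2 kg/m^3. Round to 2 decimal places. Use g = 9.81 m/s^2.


E = (1/8) * rho * g * H^2
E = (1/8) * 1023.2 * 9.81 * 4.8^2
E = 0.125 * 1023.2 * 9.81 * 23.0400
E = 28908.26 J/m^2

28908.26


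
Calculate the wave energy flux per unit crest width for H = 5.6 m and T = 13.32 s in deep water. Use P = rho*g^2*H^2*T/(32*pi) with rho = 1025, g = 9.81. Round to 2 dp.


P = rho * g^2 * H^2 * T / (32 * pi)
P = 1025 * 9.81^2 * 5.6^2 * 13.32 / (32 * pi)
P = 1025 * 96.2361 * 31.3600 * 13.32 / 100.53096
P = 409866.39 W/m

409866.39


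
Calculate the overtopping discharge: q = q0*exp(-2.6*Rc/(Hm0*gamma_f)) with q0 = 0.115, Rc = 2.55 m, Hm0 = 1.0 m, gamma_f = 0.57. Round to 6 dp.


q = q0 * exp(-2.6 * Rc / (Hm0 * gamma_f))
Exponent = -2.6 * 2.55 / (1.0 * 0.57)
= -2.6 * 2.55 / 0.5700
= -11.631579
exp(-11.631579) = 0.000009
q = 0.115 * 0.000009
q = 0.000001 m^3/s/m

0.000001


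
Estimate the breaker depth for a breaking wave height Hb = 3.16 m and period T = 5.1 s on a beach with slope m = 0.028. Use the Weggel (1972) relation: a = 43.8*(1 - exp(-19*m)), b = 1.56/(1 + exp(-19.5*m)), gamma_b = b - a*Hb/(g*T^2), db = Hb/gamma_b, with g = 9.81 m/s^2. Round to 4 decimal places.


a = 43.8 * (1 - exp(-19 * m))
exp(-19 * 0.028) = exp(-0.5320) = 0.587429
a = 43.8 * (1 - 0.587429) = 18.070613
b = 1.56 / (1 + exp(-19.5 * m))
exp(-19.5 * 0.028) = exp(-0.5460) = 0.579262
b = 1.56 / (1 + 0.579262) = 0.987803
Hb / (g * T^2) = 3.16 / (9.81 * 5.1^2) = 3.16 / 255.1581 = 0.01238448
gamma_b = b - a * Hb/(g*T^2) = 0.987803 - 18.070613 * 0.01238448 = 0.764008
db = Hb / gamma_b = 3.16 / 0.764008
db = 4.1361 m

4.1361


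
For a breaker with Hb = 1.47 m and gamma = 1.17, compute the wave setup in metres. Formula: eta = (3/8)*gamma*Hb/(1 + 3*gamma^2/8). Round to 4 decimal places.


eta = (3/8) * gamma * Hb / (1 + 3*gamma^2/8)
Numerator = (3/8) * 1.17 * 1.47 = 0.644962
Denominator = 1 + 3*1.17^2/8 = 1 + 0.513338 = 1.513338
eta = 0.644962 / 1.513338
eta = 0.4262 m

0.4262


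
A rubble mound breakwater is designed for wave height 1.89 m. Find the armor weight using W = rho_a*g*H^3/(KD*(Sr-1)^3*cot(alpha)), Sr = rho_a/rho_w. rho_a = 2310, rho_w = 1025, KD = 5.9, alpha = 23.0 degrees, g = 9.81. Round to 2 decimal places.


Sr = rho_a / rho_w = 2310 / 1025 = 2.253659
(Sr - 1) = 1.253659
(Sr - 1)^3 = 1.970325
cot(23.0) = 1 / tan(23.0) = 1 / 0.424475 = 2.355852
Numerator = 2310 * 9.81 * 1.89^3 = 152991.1819
Denominator = 5.9 * 1.970325 * 2.355852 = 27.386584
W = 152991.1819 / 27.386584
W = 5586.35 N

5586.35


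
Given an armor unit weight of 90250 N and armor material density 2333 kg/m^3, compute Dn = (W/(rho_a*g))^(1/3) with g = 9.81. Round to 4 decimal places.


V = W / (rho_a * g)
V = 90250 / (2333 * 9.81)
V = 90250 / 22886.73
V = 3.943333 m^3
Dn = V^(1/3) = 3.943333^(1/3)
Dn = 1.5799 m

1.5799


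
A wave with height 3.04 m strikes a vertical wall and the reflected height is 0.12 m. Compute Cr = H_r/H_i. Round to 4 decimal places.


Cr = H_r / H_i
Cr = 0.12 / 3.04
Cr = 0.0395

0.0395


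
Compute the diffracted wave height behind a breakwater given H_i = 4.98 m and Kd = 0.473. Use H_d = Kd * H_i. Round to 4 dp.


H_d = Kd * H_i
H_d = 0.473 * 4.98
H_d = 2.3555 m

2.3555


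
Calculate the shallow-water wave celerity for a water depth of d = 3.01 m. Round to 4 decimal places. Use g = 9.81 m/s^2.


Using the shallow-water approximation:
C = sqrt(g * d) = sqrt(9.81 * 3.01)
C = sqrt(29.5281)
C = 5.4340 m/s

5.4340


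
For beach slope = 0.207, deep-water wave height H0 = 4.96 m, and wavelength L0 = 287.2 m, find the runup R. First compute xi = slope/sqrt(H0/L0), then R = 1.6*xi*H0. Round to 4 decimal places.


xi = slope / sqrt(H0/L0)
H0/L0 = 4.96/287.2 = 0.017270
sqrt(0.017270) = 0.131416
xi = 0.207 / 0.131416 = 1.575149
R = 1.6 * xi * H0 = 1.6 * 1.575149 * 4.96
R = 12.5004 m

12.5004


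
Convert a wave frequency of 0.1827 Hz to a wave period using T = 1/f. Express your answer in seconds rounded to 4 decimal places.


T = 1 / f
T = 1 / 0.1827
T = 5.4735 s

5.4735


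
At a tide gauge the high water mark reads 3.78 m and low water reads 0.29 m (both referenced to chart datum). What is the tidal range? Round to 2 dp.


Tidal range = High water - Low water
Tidal range = 3.78 - (0.29)
Tidal range = 3.49 m

3.49


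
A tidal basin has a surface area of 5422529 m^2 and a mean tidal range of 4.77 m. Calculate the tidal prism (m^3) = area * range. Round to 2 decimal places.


Tidal prism = Area * Tidal range
P = 5422529 * 4.77
P = 25865463.33 m^3

25865463.33


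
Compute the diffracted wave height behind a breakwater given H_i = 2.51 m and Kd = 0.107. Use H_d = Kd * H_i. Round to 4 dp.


H_d = Kd * H_i
H_d = 0.107 * 2.51
H_d = 0.2686 m

0.2686


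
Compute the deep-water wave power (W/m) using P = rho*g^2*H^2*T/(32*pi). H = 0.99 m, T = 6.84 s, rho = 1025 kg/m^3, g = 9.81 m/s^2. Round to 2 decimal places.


P = rho * g^2 * H^2 * T / (32 * pi)
P = 1025 * 9.81^2 * 0.99^2 * 6.84 / (32 * pi)
P = 1025 * 96.2361 * 0.9801 * 6.84 / 100.53096
P = 6577.92 W/m

6577.92


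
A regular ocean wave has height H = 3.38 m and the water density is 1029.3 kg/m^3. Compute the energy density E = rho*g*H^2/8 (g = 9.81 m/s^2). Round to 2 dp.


E = (1/8) * rho * g * H^2
E = (1/8) * 1029.3 * 9.81 * 3.38^2
E = 0.125 * 1029.3 * 9.81 * 11.4244
E = 14419.64 J/m^2

14419.64


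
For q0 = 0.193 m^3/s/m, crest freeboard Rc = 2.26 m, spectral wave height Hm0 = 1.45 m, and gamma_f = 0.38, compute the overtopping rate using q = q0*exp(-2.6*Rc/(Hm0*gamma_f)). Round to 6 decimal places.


q = q0 * exp(-2.6 * Rc / (Hm0 * gamma_f))
Exponent = -2.6 * 2.26 / (1.45 * 0.38)
= -2.6 * 2.26 / 0.5510
= -10.664247
exp(-10.664247) = 0.000023
q = 0.193 * 0.000023
q = 0.000005 m^3/s/m

0.000005


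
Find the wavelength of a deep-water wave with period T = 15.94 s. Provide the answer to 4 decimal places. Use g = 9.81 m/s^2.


L0 = g * T^2 / (2 * pi)
L0 = 9.81 * 15.94^2 / (2 * pi)
L0 = 9.81 * 254.0836 / 6.28319
L0 = 2492.5601 / 6.28319
L0 = 396.7033 m

396.7033


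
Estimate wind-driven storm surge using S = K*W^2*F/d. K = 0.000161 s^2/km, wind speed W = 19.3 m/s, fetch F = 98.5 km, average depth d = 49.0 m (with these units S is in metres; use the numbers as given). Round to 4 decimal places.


S = K * W^2 * F / d
W^2 = 19.3^2 = 372.49
S = 0.000161 * 372.49 * 98.5 / 49.0
Numerator = 0.000161 * 372.49 * 98.5 = 5.907133
S = 5.907133 / 49.0 = 0.1206 m

0.1206


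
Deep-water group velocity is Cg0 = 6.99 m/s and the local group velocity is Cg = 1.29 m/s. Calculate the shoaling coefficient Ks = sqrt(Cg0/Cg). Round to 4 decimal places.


Ks = sqrt(Cg0 / Cg)
Ks = sqrt(6.99 / 1.29)
Ks = sqrt(5.4186)
Ks = 2.3278

2.3278


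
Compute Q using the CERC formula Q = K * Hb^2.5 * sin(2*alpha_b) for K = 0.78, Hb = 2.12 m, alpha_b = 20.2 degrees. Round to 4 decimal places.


Q = K * Hb^2.5 * sin(2 * alpha_b)
Hb^2.5 = 2.12^2.5 = 6.543945
sin(2 * 20.2) = sin(40.4) = 0.648120
Q = 0.78 * 6.543945 * 0.648120
Q = 3.3082 m^3/s

3.3082


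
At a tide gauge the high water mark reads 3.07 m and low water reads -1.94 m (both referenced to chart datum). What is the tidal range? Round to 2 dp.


Tidal range = High water - Low water
Tidal range = 3.07 - (-1.94)
Tidal range = 5.01 m

5.01


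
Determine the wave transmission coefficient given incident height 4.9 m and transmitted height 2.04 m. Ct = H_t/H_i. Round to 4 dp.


Ct = H_t / H_i
Ct = 2.04 / 4.9
Ct = 0.4163

0.4163


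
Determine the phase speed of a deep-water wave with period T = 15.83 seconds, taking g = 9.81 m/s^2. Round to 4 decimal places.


We use the deep-water celerity formula:
C = g * T / (2 * pi)
C = 9.81 * 15.83 / (2 * 3.14159...)
C = 155.292300 / 6.283185
C = 24.7155 m/s

24.7155


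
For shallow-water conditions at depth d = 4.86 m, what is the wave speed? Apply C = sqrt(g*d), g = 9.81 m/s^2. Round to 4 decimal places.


Using the shallow-water approximation:
C = sqrt(g * d) = sqrt(9.81 * 4.86)
C = sqrt(47.6766)
C = 6.9048 m/s

6.9048


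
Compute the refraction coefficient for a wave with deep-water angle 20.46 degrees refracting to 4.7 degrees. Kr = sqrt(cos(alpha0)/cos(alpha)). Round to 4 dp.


Kr = sqrt(cos(alpha0) / cos(alpha))
cos(20.46) = 0.936916
cos(4.7) = 0.996637
Kr = sqrt(0.936916 / 0.996637)
Kr = sqrt(0.940078)
Kr = 0.9696

0.9696


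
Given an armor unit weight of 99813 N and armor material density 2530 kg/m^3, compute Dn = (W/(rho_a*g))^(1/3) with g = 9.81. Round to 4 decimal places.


V = W / (rho_a * g)
V = 99813 / (2530 * 9.81)
V = 99813 / 24819.30
V = 4.021588 m^3
Dn = V^(1/3) = 4.021588^(1/3)
Dn = 1.5903 m

1.5903


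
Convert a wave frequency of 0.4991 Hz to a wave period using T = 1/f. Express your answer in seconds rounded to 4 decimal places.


T = 1 / f
T = 1 / 0.4991
T = 2.0036 s

2.0036


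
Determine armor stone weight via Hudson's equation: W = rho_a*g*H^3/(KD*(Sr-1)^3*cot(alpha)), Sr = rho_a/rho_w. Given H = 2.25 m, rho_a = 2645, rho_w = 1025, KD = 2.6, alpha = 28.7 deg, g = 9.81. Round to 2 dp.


Sr = rho_a / rho_w = 2645 / 1025 = 2.580488
(Sr - 1) = 1.580488
(Sr - 1)^3 = 3.947966
cot(28.7) = 1 / tan(28.7) = 1 / 0.547484 = 1.826537
Numerator = 2645 * 9.81 * 2.25^3 = 295557.6727
Denominator = 2.6 * 3.947966 * 1.826537 = 18.748881
W = 295557.6727 / 18.748881
W = 15764.02 N

15764.02


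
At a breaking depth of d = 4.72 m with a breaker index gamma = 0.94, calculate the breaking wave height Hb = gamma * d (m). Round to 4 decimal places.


Hb = gamma * d
Hb = 0.94 * 4.72
Hb = 4.4368 m

4.4368


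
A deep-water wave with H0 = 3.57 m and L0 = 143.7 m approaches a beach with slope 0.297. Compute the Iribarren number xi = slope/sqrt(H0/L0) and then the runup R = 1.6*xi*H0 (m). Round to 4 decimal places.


xi = slope / sqrt(H0/L0)
H0/L0 = 3.57/143.7 = 0.024843
sqrt(0.024843) = 0.157618
xi = 0.297 / 0.157618 = 1.884303
R = 1.6 * xi * H0 = 1.6 * 1.884303 * 3.57
R = 10.7631 m

10.7631


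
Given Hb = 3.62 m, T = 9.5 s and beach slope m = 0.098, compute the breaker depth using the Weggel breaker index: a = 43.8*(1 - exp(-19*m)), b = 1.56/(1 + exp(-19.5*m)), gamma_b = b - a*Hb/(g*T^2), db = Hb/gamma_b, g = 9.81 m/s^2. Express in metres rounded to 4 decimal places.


a = 43.8 * (1 - exp(-19 * m))
exp(-19 * 0.098) = exp(-1.8620) = 0.155362
a = 43.8 * (1 - 0.155362) = 36.995162
b = 1.56 / (1 + exp(-19.5 * m))
exp(-19.5 * 0.098) = exp(-1.9110) = 0.147932
b = 1.56 / (1 + 0.147932) = 1.358965
Hb / (g * T^2) = 3.62 / (9.81 * 9.5^2) = 3.62 / 885.3525 = 0.00408877
gamma_b = b - a * Hb/(g*T^2) = 1.358965 - 36.995162 * 0.00408877 = 1.207700
db = Hb / gamma_b = 3.62 / 1.207700
db = 2.9974 m

2.9974


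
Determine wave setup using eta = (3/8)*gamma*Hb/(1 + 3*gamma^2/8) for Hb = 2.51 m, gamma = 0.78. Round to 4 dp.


eta = (3/8) * gamma * Hb / (1 + 3*gamma^2/8)
Numerator = (3/8) * 0.78 * 2.51 = 0.734175
Denominator = 1 + 3*0.78^2/8 = 1 + 0.228150 = 1.228150
eta = 0.734175 / 1.228150
eta = 0.5978 m

0.5978


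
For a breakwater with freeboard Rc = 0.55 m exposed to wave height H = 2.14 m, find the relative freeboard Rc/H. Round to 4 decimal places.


Relative freeboard = Rc / H
= 0.55 / 2.14
= 0.2570

0.2570


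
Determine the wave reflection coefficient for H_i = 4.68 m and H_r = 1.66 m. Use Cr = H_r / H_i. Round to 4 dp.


Cr = H_r / H_i
Cr = 1.66 / 4.68
Cr = 0.3547

0.3547


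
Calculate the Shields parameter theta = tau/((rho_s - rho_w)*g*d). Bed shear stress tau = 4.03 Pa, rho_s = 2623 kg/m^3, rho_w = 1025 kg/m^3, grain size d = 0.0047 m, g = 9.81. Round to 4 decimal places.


theta = tau / ((rho_s - rho_w) * g * d)
rho_s - rho_w = 2623 - 1025 = 1598
Denominator = 1598 * 9.81 * 0.0047 = 73.678986
theta = 4.03 / 73.678986
theta = 0.0547

0.0547


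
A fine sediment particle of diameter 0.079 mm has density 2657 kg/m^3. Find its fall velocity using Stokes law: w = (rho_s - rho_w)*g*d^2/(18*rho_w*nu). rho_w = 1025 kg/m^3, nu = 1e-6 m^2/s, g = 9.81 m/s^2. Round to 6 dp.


w = (rho_s - rho_w) * g * d^2 / (18 * rho_w * nu)
d = 0.079 mm = 0.000079 m
rho_s - rho_w = 2657 - 1025 = 1632
Numerator = 1632 * 9.81 * (0.000079)^2 = 0.000099917911
Denominator = 18 * 1025 * 1e-6 = 0.018450
w = 0.005416 m/s

0.005416


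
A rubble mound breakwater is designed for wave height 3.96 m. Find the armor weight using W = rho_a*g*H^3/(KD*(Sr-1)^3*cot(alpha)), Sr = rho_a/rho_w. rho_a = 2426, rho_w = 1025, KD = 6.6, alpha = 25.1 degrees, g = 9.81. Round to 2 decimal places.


Sr = rho_a / rho_w = 2426 / 1025 = 2.366829
(Sr - 1) = 1.366829
(Sr - 1)^3 = 2.553541
cot(25.1) = 1 / tan(25.1) = 1 / 0.468434 = 2.134771
Numerator = 2426 * 9.81 * 3.96^3 = 1477901.0636
Denominator = 6.6 * 2.553541 * 2.134771 = 35.978092
W = 1477901.0636 / 35.978092
W = 41077.81 N

41077.81


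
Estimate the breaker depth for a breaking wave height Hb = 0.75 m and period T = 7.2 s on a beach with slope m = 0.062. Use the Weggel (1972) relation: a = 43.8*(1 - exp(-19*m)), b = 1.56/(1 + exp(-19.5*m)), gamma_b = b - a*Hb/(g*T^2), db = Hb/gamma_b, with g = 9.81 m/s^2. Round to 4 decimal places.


a = 43.8 * (1 - exp(-19 * m))
exp(-19 * 0.062) = exp(-1.1780) = 0.307894
a = 43.8 * (1 - 0.307894) = 30.314247
b = 1.56 / (1 + exp(-19.5 * m))
exp(-19.5 * 0.062) = exp(-1.2090) = 0.298496
b = 1.56 / (1 + 0.298496) = 1.201390
Hb / (g * T^2) = 0.75 / (9.81 * 7.2^2) = 0.75 / 508.5504 = 0.00147478
gamma_b = b - a * Hb/(g*T^2) = 1.201390 - 30.314247 * 0.00147478 = 1.156683
db = Hb / gamma_b = 0.75 / 1.156683
db = 0.6484 m

0.6484


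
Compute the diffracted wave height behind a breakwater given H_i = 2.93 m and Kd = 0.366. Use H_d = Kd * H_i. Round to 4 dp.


H_d = Kd * H_i
H_d = 0.366 * 2.93
H_d = 1.0724 m

1.0724


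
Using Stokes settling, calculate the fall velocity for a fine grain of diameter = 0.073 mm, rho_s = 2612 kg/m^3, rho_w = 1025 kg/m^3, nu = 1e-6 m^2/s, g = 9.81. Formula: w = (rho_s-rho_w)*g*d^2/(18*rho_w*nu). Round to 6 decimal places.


w = (rho_s - rho_w) * g * d^2 / (18 * rho_w * nu)
d = 0.073 mm = 0.000073 m
rho_s - rho_w = 2612 - 1025 = 1587
Numerator = 1587 * 9.81 * (0.000073)^2 = 0.000082964377
Denominator = 18 * 1025 * 1e-6 = 0.018450
w = 0.004497 m/s

0.004497


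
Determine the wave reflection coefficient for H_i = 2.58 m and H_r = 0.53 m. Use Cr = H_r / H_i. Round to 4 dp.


Cr = H_r / H_i
Cr = 0.53 / 2.58
Cr = 0.2054

0.2054


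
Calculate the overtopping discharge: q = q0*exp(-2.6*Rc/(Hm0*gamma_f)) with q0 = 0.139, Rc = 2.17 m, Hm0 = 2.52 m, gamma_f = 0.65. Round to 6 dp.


q = q0 * exp(-2.6 * Rc / (Hm0 * gamma_f))
Exponent = -2.6 * 2.17 / (2.52 * 0.65)
= -2.6 * 2.17 / 1.6380
= -3.444444
exp(-3.444444) = 0.031922
q = 0.139 * 0.031922
q = 0.004437 m^3/s/m

0.004437


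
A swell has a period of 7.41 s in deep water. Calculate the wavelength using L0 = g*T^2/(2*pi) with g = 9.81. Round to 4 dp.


L0 = g * T^2 / (2 * pi)
L0 = 9.81 * 7.41^2 / (2 * pi)
L0 = 9.81 * 54.9081 / 6.28319
L0 = 538.6485 / 6.28319
L0 = 85.7286 m

85.7286


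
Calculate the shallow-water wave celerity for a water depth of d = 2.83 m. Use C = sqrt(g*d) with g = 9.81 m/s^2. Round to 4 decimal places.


Using the shallow-water approximation:
C = sqrt(g * d) = sqrt(9.81 * 2.83)
C = sqrt(27.7623)
C = 5.2690 m/s

5.2690


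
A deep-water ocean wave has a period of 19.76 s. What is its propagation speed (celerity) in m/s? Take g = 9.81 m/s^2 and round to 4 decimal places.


We use the deep-water celerity formula:
C = g * T / (2 * pi)
C = 9.81 * 19.76 / (2 * 3.14159...)
C = 193.845600 / 6.283185
C = 30.8515 m/s

30.8515


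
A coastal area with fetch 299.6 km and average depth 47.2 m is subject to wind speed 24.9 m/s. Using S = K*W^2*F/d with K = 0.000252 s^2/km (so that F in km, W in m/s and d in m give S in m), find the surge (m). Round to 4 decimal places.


S = K * W^2 * F / d
W^2 = 24.9^2 = 620.01
S = 0.000252 * 620.01 * 299.6 / 47.2
Numerator = 0.000252 * 620.01 * 299.6 = 46.810259
S = 46.810259 / 47.2 = 0.9917 m

0.9917


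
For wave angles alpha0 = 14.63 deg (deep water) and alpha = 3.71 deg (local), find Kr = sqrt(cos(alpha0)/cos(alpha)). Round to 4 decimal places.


Kr = sqrt(cos(alpha0) / cos(alpha))
cos(14.63) = 0.967577
cos(3.71) = 0.997904
Kr = sqrt(0.967577 / 0.997904)
Kr = sqrt(0.969609)
Kr = 0.9847

0.9847


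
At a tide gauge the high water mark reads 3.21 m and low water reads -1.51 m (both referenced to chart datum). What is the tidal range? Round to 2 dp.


Tidal range = High water - Low water
Tidal range = 3.21 - (-1.51)
Tidal range = 4.72 m

4.72


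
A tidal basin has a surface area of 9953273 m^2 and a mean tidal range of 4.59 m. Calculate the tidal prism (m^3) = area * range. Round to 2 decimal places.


Tidal prism = Area * Tidal range
P = 9953273 * 4.59
P = 45685523.07 m^3

45685523.07


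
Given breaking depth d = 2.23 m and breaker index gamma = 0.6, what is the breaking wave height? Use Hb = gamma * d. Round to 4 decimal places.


Hb = gamma * d
Hb = 0.6 * 2.23
Hb = 1.3380 m

1.3380


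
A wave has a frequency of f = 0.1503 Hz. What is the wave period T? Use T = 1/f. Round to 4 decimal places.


T = 1 / f
T = 1 / 0.1503
T = 6.6534 s

6.6534


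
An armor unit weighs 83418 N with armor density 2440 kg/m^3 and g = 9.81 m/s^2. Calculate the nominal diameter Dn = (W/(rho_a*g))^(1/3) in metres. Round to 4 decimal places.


V = W / (rho_a * g)
V = 83418 / (2440 * 9.81)
V = 83418 / 23936.40
V = 3.484985 m^3
Dn = V^(1/3) = 3.484985^(1/3)
Dn = 1.5161 m

1.5161


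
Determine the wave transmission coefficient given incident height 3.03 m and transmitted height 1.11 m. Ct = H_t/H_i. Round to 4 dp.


Ct = H_t / H_i
Ct = 1.11 / 3.03
Ct = 0.3663

0.3663


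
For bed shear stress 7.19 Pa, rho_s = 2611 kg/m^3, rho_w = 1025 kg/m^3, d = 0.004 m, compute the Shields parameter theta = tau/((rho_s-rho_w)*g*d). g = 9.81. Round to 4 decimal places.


theta = tau / ((rho_s - rho_w) * g * d)
rho_s - rho_w = 2611 - 1025 = 1586
Denominator = 1586 * 9.81 * 0.004 = 62.234640
theta = 7.19 / 62.234640
theta = 0.1155

0.1155


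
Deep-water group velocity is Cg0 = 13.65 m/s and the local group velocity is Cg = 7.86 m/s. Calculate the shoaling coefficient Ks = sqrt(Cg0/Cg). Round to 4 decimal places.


Ks = sqrt(Cg0 / Cg)
Ks = sqrt(13.65 / 7.86)
Ks = sqrt(1.7366)
Ks = 1.3178

1.3178


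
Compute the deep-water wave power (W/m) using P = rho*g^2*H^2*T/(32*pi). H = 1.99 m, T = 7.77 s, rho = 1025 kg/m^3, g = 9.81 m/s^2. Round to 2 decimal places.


P = rho * g^2 * H^2 * T / (32 * pi)
P = 1025 * 9.81^2 * 1.99^2 * 7.77 / (32 * pi)
P = 1025 * 96.2361 * 3.9601 * 7.77 / 100.53096
P = 30191.81 W/m

30191.81


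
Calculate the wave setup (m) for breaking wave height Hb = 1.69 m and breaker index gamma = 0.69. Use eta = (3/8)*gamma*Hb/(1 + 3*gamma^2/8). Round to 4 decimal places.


eta = (3/8) * gamma * Hb / (1 + 3*gamma^2/8)
Numerator = (3/8) * 0.69 * 1.69 = 0.437287
Denominator = 1 + 3*0.69^2/8 = 1 + 0.178538 = 1.178538
eta = 0.437287 / 1.178538
eta = 0.3710 m

0.3710


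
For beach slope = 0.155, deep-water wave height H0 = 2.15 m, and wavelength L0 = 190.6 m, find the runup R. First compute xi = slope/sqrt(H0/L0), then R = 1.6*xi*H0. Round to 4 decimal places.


xi = slope / sqrt(H0/L0)
H0/L0 = 2.15/190.6 = 0.011280
sqrt(0.011280) = 0.106208
xi = 0.155 / 0.106208 = 1.459399
R = 1.6 * xi * H0 = 1.6 * 1.459399 * 2.15
R = 5.0203 m

5.0203


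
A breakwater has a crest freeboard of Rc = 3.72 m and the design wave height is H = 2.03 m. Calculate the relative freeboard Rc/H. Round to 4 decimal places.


Relative freeboard = Rc / H
= 3.72 / 2.03
= 1.8325

1.8325


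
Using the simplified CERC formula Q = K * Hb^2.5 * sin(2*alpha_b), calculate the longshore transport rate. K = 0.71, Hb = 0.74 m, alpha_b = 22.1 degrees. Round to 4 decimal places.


Q = K * Hb^2.5 * sin(2 * alpha_b)
Hb^2.5 = 0.74^2.5 = 0.471063
sin(2 * 22.1) = sin(44.2) = 0.697165
Q = 0.71 * 0.471063 * 0.697165
Q = 0.2332 m^3/s

0.2332


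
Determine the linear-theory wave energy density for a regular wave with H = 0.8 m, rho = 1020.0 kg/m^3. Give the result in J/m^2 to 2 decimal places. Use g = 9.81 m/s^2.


E = (1/8) * rho * g * H^2
E = (1/8) * 1020.0 * 9.81 * 0.8^2
E = 0.125 * 1020.0 * 9.81 * 0.6400
E = 800.50 J/m^2

800.50
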